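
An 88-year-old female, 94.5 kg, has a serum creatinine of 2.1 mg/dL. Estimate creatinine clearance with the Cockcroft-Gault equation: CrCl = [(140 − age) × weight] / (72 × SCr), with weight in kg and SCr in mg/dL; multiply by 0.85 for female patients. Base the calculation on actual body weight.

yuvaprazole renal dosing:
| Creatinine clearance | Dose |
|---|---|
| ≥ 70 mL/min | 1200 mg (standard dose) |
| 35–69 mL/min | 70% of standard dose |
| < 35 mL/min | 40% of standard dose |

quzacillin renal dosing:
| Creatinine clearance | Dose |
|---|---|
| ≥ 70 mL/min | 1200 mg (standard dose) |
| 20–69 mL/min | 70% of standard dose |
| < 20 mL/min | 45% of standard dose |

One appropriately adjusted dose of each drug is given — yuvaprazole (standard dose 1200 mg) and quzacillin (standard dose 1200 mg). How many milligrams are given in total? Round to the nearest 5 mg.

1320 mg

CrCl = (140 − 88) × 94.5 / (72 × 2.1) × 0.85 = 4914.0 / 151.20 × 0.85 ≈ 27.6 mL/min
CrCl ≈ 28 mL/min.
yuvaprazole: < 35 mL/min → 40% of 1200 mg = 480 mg.
quzacillin: 20–69 mL/min → 70% of 1200 mg = 840 mg.
Total = 480 + 840 = 1320 mg.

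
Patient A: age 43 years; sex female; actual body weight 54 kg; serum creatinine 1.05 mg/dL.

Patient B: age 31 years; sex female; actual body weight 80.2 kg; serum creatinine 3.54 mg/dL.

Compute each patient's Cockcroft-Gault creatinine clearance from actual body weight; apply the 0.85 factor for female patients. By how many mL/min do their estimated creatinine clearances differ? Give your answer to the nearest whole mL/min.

30 mL/min

Patient A: CrCl = (140 − 43) × 54 / (72 × 1.05) × 0.85 = 5238.0 / 75.60 × 0.85 ≈ 58.9 mL/min
Patient B: CrCl = (140 − 31) × 80.2 / (72 × 3.54) × 0.85 = 8741.8 / 254.88 × 0.85 ≈ 29.2 mL/min
|58.9 − 29.2| = 29.7 mL/min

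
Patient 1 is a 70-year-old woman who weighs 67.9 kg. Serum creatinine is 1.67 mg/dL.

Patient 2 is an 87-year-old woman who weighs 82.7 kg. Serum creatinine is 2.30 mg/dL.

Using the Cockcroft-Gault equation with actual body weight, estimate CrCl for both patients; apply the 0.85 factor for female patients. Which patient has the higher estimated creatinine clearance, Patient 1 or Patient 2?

Patient 1

Patient 1: CrCl = (140 − 70) × 67.9 / (72 × 1.67) × 0.85 = 4753.0 / 120.24 × 0.85 ≈ 33.6 mL/min
Patient 2: CrCl = (140 − 87) × 82.7 / (72 × 2.3) × 0.85 = 4383.1 / 165.60 × 0.85 ≈ 22.5 mL/min
33.6 vs 22.5 mL/min → Patient 1 is higher.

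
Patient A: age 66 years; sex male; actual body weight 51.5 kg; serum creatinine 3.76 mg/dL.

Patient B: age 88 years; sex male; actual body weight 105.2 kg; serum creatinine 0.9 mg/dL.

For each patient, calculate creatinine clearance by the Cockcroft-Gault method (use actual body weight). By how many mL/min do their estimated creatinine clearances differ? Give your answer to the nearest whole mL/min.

70 mL/min

Patient A: CrCl = (140 − 66) × 51.5 / (72 × 3.76) = 3811.0 / 270.72 ≈ 14.1 mL/min
Patient B: CrCl = (140 − 88) × 105.2 / (72 × 0.9) = 5470.4 / 64.80 ≈ 84.4 mL/min
|14.1 − 84.4| = 70.3 mL/min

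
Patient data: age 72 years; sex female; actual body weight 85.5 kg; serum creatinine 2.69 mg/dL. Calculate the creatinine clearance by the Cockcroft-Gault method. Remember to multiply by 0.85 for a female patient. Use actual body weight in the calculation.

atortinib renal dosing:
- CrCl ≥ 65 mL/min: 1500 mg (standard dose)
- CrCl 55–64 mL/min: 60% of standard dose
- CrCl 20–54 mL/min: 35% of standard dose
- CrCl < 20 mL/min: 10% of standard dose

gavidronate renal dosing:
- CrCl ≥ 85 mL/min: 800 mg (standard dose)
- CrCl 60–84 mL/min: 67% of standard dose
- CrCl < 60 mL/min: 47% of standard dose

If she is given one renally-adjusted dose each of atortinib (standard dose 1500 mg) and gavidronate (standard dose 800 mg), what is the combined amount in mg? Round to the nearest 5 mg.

900 mg

CrCl = (140 − 72) × 85.5 / (72 × 2.69) × 0.85 = 5814.0 / 193.68 × 0.85 ≈ 25.5 mL/min
CrCl ≈ 26 mL/min.
atortinib: 20–54 mL/min → 35% of 1500 mg = 525 mg.
gavidronate: < 60 mL/min → 47% of 800 mg = 376 mg.
Total = 525 + 376 = 901 mg.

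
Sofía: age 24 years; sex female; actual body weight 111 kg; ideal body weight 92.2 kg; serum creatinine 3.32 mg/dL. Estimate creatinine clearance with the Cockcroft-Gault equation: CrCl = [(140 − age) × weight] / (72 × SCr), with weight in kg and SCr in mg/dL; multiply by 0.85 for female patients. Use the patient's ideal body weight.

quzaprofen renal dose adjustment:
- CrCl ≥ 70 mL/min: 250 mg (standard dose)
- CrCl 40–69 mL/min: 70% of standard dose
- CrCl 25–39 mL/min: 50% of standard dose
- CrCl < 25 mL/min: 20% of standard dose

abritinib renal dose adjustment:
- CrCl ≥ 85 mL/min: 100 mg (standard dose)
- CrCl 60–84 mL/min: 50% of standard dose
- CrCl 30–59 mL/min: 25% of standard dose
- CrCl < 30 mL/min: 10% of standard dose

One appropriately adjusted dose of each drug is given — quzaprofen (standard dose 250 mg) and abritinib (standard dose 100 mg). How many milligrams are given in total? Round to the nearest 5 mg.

CrCl = (140 − 24) × 92.2 / (72 × 3.32) × 0.85 = 10695.2 / 239.04 × 0.85 ≈ 38.0 mL/min
CrCl ≈ 38 mL/min.
quzaprofen: 25–39 mL/min → 50% of 250 mg = 125 mg.
abritinib: 30–59 mL/min → 25% of 100 mg = 25 mg.
Total = 125 + 25 = 150 mg.

150 mg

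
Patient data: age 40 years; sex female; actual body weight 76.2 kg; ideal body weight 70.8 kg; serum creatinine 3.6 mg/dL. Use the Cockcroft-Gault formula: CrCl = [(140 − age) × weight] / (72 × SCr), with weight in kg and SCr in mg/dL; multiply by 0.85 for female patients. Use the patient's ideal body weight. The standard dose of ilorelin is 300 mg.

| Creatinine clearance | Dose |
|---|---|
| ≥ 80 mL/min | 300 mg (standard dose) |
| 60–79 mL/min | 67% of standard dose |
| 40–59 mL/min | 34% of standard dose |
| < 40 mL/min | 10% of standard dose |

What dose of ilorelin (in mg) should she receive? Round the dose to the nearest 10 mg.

30 mg

CrCl = (140 − 40) × 70.8 / (72 × 3.6) × 0.85 = 7080.0 / 259.20 × 0.85 ≈ 23.2 mL/min
CrCl ≈ 23 mL/min → bracket < 40 mL/min.
10% of 300 mg = 30 mg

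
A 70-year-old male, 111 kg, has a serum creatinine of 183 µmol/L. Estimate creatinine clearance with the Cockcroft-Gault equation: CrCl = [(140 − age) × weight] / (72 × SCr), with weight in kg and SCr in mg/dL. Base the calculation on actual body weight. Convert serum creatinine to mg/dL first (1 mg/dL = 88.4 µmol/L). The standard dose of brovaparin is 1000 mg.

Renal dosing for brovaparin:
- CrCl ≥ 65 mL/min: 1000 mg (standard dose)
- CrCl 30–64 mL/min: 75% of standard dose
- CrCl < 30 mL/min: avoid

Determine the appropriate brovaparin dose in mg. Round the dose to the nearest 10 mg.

750 mg

SCr = 183 / 88.4 = 2.07 mg/dL
CrCl = (140 − 70) × 111 / (72 × 2.07) = 7770.0 / 149.04 ≈ 52.1 mL/min
CrCl ≈ 52 mL/min → bracket 30–64 mL/min.
75% of 1000 mg = 750 mg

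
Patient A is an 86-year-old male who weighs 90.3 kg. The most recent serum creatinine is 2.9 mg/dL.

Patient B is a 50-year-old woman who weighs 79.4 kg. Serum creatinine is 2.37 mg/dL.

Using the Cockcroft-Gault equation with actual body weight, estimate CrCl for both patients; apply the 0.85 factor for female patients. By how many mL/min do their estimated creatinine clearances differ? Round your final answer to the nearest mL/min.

12 mL/min

Patient A: CrCl = (140 − 86) × 90.3 / (72 × 2.9) = 4876.2 / 208.80 ≈ 23.4 mL/min
Patient B: CrCl = (140 − 50) × 79.4 / (72 × 2.37) × 0.85 = 7146.0 / 170.64 × 0.85 ≈ 35.6 mL/min
|23.4 − 35.6| = 12.2 mL/min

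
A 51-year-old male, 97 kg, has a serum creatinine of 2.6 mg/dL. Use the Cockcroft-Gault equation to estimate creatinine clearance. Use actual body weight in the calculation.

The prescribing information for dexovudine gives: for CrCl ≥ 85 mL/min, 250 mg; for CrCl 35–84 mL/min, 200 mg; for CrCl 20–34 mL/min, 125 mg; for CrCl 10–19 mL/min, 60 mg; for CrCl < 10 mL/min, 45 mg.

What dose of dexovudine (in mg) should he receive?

200 mg

CrCl = (140 − 51) × 97 / (72 × 2.6) = 8633.0 / 187.20 ≈ 46.1 mL/min
CrCl ≈ 46 mL/min → bracket 35–84 mL/min.
Dose for this bracket: 200 mg.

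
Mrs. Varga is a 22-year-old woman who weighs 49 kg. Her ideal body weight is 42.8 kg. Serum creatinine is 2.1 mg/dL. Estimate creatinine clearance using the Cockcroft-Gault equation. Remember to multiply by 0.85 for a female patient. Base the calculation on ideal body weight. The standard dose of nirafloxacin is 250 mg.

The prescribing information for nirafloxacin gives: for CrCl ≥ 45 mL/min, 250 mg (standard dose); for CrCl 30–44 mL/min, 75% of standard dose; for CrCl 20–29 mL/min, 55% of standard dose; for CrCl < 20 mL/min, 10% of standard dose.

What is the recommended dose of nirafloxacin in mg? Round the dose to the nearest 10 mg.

140 mg

CrCl = (140 − 22) × 42.8 / (72 × 2.1) × 0.85 = 5050.4 / 151.20 × 0.85 ≈ 28.4 mL/min
CrCl ≈ 28 mL/min → bracket 20–29 mL/min.
55% of 250 mg = 137.5 mg → 140 mg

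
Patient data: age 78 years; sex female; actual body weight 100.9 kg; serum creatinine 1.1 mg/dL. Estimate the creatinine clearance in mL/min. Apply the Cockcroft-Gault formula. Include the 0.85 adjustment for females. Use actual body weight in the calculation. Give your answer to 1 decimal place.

CrCl = (140 − 78) × 100.9 / (72 × 1.1) × 0.85 = 6255.8 / 79.20 × 0.85 ≈ 67.1 mL/min

67.1 mL/min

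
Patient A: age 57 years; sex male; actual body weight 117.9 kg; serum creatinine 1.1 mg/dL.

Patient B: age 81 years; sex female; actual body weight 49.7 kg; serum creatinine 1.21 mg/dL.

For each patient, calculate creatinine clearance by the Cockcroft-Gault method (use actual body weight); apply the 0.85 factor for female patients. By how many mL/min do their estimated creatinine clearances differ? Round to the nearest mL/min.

Patient A: CrCl = (140 − 57) × 117.9 / (72 × 1.1) = 9785.7 / 79.20 ≈ 123.6 mL/min
Patient B: CrCl = (140 − 81) × 49.7 / (72 × 1.21) × 0.85 = 2932.3 / 87.12 × 0.85 ≈ 28.6 mL/min
|123.6 − 28.6| = 95.0 mL/min

95 mL/min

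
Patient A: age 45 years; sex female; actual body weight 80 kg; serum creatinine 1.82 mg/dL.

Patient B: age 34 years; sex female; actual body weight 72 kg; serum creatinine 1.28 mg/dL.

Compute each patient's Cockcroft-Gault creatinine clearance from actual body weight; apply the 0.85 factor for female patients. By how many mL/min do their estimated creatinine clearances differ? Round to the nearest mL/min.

21 mL/min

Patient A: CrCl = (140 − 45) × 80 / (72 × 1.82) × 0.85 = 7600.0 / 131.04 × 0.85 ≈ 49.3 mL/min
Patient B: CrCl = (140 − 34) × 72 / (72 × 1.28) × 0.85 = 7632.0 / 92.16 × 0.85 ≈ 70.4 mL/min
|49.3 − 70.4| = 21.1 mL/min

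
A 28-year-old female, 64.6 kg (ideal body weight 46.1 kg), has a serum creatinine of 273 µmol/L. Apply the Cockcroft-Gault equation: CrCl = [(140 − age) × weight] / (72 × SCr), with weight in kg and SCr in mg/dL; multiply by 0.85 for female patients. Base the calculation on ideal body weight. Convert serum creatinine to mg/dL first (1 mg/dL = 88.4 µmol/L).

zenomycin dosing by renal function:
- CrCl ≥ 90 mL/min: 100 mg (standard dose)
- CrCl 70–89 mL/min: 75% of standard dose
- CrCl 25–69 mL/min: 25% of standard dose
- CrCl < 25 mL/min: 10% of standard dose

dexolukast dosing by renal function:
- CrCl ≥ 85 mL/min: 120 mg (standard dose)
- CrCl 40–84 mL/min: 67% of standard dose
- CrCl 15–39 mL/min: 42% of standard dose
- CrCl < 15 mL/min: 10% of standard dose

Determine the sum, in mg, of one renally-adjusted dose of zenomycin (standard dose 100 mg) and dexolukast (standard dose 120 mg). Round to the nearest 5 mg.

60 mg

SCr = 273 / 88.4 = 3.088 mg/dL
CrCl = (140 − 28) × 46.1 / (72 × 3.088) × 0.85 = 5163.2 / 222.34 × 0.85 ≈ 19.7 mL/min
CrCl ≈ 20 mL/min.
zenomycin: < 25 mL/min → 10% of 100 mg = 10 mg.
dexolukast: 15–39 mL/min → 42% of 120 mg = 50.4 mg.
Total = 10 + 50.4 = 60.4 mg.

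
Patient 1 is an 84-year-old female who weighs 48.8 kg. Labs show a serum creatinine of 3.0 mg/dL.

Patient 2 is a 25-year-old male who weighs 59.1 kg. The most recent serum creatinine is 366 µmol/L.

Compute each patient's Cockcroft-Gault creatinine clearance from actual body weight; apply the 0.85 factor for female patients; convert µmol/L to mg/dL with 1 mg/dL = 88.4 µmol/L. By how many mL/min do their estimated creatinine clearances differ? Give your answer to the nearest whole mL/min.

12 mL/min

Patient 1: CrCl = (140 − 84) × 48.8 / (72 × 3) × 0.85 = 2732.8 / 216.00 × 0.85 ≈ 10.8 mL/min
Patient 2: SCr = 366 / 88.4 = 4.14 mg/dL
Patient 2: CrCl = (140 − 25) × 59.1 / (72 × 4.14) = 6796.5 / 298.08 ≈ 22.8 mL/min
|10.8 − 22.8| = 12.0 mL/min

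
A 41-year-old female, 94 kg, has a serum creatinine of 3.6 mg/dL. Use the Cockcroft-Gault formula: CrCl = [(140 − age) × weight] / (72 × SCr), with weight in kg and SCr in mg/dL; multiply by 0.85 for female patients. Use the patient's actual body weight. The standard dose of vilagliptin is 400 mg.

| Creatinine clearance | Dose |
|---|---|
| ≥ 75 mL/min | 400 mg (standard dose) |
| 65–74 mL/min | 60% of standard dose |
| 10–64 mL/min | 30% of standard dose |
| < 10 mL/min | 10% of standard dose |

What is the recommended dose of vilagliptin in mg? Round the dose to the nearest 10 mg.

CrCl = (140 − 41) × 94 / (72 × 3.6) × 0.85 = 9306.0 / 259.20 × 0.85 ≈ 30.5 mL/min
CrCl ≈ 31 mL/min → bracket 10–64 mL/min.
30% of 400 mg = 120 mg

120 mg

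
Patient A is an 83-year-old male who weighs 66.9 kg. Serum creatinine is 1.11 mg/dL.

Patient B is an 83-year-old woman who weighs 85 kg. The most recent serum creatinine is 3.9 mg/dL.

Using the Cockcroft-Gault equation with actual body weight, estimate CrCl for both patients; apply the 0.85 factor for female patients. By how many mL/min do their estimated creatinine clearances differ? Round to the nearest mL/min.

Patient A: CrCl = (140 − 83) × 66.9 / (72 × 1.11) = 3813.3 / 79.92 ≈ 47.7 mL/min
Patient B: CrCl = (140 − 83) × 85 / (72 × 3.9) × 0.85 = 4845.0 / 280.80 × 0.85 ≈ 14.7 mL/min
|47.7 − 14.7| = 33.0 mL/min

33 mL/min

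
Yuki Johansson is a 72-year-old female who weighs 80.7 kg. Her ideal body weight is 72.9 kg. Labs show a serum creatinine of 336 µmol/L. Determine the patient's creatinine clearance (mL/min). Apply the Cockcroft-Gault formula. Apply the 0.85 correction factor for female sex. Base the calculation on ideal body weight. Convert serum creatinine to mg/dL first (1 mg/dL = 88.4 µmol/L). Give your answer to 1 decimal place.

15.4 mL/min

SCr = 336 / 88.4 = 3.801 mg/dL
CrCl = (140 − 72) × 72.9 / (72 × 3.801) × 0.85 = 4957.2 / 273.67 × 0.85 ≈ 15.4 mL/min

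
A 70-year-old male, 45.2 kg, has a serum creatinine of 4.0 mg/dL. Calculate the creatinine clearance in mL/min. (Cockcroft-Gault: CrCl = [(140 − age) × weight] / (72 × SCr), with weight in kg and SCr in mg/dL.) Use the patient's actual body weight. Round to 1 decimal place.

CrCl = (140 − 70) × 45.2 / (72 × 4) = 3164.0 / 288.00 ≈ 11.0 mL/min

11.0 mL/min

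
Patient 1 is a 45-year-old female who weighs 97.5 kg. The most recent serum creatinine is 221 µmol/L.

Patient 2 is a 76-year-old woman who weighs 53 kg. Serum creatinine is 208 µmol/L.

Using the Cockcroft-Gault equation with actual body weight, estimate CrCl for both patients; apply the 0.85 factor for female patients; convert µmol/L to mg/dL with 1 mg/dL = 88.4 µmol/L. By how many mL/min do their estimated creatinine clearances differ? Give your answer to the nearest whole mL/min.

27 mL/min

Patient 1: SCr = 221 / 88.4 = 2.5 mg/dL
Patient 1: CrCl = (140 − 45) × 97.5 / (72 × 2.5) × 0.85 = 9262.5 / 180.00 × 0.85 ≈ 43.7 mL/min
Patient 2: SCr = 208 / 88.4 = 2.353 mg/dL
Patient 2: CrCl = (140 − 76) × 53 / (72 × 2.353) × 0.85 = 3392.0 / 169.42 × 0.85 ≈ 17.0 mL/min
|43.7 − 17.0| = 26.7 mL/min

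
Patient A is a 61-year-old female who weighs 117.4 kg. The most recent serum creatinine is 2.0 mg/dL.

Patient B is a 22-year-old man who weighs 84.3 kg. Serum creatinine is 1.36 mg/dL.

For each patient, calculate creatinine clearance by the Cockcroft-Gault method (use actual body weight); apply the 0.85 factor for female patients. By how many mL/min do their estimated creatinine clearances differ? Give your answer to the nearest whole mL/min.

47 mL/min

Patient A: CrCl = (140 − 61) × 117.4 / (72 × 2) × 0.85 = 9274.6 / 144.00 × 0.85 ≈ 54.7 mL/min
Patient B: CrCl = (140 − 22) × 84.3 / (72 × 1.36) = 9947.4 / 97.92 ≈ 101.6 mL/min
|54.7 − 101.6| = 46.9 mL/min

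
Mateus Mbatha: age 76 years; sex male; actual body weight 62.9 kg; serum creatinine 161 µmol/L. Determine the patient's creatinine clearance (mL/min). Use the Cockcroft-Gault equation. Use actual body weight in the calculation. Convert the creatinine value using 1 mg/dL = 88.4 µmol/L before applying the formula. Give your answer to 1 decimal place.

SCr = 161 / 88.4 = 1.821 mg/dL
CrCl = (140 − 76) × 62.9 / (72 × 1.821) = 4025.6 / 131.11 ≈ 30.7 mL/min

30.7 mL/min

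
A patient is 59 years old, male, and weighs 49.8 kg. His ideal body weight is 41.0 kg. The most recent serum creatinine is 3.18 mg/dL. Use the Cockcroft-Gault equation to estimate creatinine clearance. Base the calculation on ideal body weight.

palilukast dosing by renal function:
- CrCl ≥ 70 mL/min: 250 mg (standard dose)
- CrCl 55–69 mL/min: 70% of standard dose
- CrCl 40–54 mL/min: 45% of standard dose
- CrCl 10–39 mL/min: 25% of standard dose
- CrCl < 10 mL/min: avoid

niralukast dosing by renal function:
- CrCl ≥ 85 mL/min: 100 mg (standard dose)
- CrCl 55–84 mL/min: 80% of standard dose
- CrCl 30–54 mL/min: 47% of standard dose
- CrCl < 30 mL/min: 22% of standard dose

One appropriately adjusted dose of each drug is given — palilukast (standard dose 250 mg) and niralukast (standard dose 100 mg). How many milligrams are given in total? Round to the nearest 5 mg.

85 mg

CrCl = (140 − 59) × 41 / (72 × 3.18) = 3321.0 / 228.96 ≈ 14.5 mL/min
CrCl ≈ 15 mL/min.
palilukast: 10–39 mL/min → 25% of 250 mg = 62.5 mg.
niralukast: < 30 mL/min → 22% of 100 mg = 22 mg.
Total = 62.5 + 22 = 84.5 mg.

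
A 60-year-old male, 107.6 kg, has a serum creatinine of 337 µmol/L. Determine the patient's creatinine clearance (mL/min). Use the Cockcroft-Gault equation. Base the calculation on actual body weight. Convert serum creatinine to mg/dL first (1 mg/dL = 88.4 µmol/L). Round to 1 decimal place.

31.4 mL/min

SCr = 337 / 88.4 = 3.812 mg/dL
CrCl = (140 − 60) × 107.6 / (72 × 3.812) = 8608.0 / 274.46 ≈ 31.4 mL/min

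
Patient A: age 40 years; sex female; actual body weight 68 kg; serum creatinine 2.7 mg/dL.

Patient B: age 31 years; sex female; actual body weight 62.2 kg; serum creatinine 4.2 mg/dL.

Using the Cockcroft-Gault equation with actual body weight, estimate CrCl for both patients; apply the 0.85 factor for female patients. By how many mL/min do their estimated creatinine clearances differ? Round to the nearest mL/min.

Patient A: CrCl = (140 − 40) × 68 / (72 × 2.7) × 0.85 = 6800.0 / 194.40 × 0.85 ≈ 29.7 mL/min
Patient B: CrCl = (140 − 31) × 62.2 / (72 × 4.2) × 0.85 = 6779.8 / 302.40 × 0.85 ≈ 19.1 mL/min
|29.7 − 19.1| = 10.6 mL/min

11 mL/min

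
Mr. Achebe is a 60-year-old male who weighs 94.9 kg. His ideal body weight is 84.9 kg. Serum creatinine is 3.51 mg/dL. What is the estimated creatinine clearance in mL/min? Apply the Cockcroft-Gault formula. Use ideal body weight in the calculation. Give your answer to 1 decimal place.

26.9 mL/min

CrCl = (140 − 60) × 84.9 / (72 × 3.51) = 6792.0 / 252.72 ≈ 26.9 mL/min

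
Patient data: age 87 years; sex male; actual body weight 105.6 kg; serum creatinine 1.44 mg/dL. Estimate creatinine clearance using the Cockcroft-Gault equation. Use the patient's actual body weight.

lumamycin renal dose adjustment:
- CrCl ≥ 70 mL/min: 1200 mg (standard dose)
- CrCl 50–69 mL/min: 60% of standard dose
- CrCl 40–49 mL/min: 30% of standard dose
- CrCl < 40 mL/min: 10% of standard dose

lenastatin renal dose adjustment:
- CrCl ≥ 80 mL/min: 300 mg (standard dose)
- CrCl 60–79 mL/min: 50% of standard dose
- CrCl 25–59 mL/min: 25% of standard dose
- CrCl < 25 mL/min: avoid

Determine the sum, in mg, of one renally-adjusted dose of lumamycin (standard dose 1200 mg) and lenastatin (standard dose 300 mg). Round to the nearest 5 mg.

795 mg

CrCl = (140 − 87) × 105.6 / (72 × 1.44) = 5596.8 / 103.68 ≈ 54.0 mL/min
CrCl ≈ 54 mL/min.
lumamycin: 50–69 mL/min → 60% of 1200 mg = 720 mg.
lenastatin: 25–59 mL/min → 25% of 300 mg = 75 mg.
Total = 720 + 75 = 795 mg.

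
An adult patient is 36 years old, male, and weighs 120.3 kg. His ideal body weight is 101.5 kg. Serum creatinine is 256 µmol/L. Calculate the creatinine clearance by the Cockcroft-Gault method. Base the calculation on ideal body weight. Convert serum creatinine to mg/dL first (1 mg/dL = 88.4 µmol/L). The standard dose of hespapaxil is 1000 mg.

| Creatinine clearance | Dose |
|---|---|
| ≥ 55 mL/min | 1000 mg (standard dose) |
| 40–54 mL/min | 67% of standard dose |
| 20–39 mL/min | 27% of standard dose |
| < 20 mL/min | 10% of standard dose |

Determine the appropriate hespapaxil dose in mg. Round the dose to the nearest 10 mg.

670 mg

SCr = 256 / 88.4 = 2.896 mg/dL
CrCl = (140 − 36) × 101.5 / (72 × 2.896) = 10556.0 / 208.51 ≈ 50.6 mL/min
CrCl ≈ 51 mL/min → bracket 40–54 mL/min.
67% of 1000 mg = 670 mg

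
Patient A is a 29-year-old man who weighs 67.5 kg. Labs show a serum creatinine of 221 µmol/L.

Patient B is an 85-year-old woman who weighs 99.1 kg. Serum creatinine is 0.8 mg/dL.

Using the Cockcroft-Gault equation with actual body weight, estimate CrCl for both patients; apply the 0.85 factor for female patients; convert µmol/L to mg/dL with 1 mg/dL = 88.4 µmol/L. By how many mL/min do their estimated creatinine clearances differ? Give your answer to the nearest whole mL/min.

Patient A: SCr = 221 / 88.4 = 2.5 mg/dL
Patient A: CrCl = (140 − 29) × 67.5 / (72 × 2.5) = 7492.5 / 180.00 ≈ 41.6 mL/min
Patient B: CrCl = (140 − 85) × 99.1 / (72 × 0.8) × 0.85 = 5450.5 / 57.60 × 0.85 ≈ 80.4 mL/min
|41.6 − 80.4| = 38.8 mL/min

39 mL/min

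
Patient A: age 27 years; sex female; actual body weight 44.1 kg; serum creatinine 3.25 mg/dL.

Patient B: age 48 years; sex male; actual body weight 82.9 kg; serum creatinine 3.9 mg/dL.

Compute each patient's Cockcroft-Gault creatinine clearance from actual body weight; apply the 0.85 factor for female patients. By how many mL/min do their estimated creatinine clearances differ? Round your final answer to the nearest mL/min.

Patient A: CrCl = (140 − 27) × 44.1 / (72 × 3.25) × 0.85 = 4983.3 / 234.00 × 0.85 ≈ 18.1 mL/min
Patient B: CrCl = (140 − 48) × 82.9 / (72 × 3.9) = 7626.8 / 280.80 ≈ 27.2 mL/min
|18.1 − 27.2| = 9.1 mL/min

9 mL/min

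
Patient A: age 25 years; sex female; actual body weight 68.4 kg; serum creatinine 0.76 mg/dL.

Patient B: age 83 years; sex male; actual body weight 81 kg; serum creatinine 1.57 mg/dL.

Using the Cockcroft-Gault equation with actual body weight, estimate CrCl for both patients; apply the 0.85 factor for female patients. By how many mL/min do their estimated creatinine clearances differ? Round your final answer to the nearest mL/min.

81 mL/min

Patient A: CrCl = (140 − 25) × 68.4 / (72 × 0.76) × 0.85 = 7866.0 / 54.72 × 0.85 ≈ 122.2 mL/min
Patient B: CrCl = (140 − 83) × 81 / (72 × 1.57) = 4617.0 / 113.04 ≈ 40.8 mL/min
|122.2 − 40.8| = 81.4 mL/min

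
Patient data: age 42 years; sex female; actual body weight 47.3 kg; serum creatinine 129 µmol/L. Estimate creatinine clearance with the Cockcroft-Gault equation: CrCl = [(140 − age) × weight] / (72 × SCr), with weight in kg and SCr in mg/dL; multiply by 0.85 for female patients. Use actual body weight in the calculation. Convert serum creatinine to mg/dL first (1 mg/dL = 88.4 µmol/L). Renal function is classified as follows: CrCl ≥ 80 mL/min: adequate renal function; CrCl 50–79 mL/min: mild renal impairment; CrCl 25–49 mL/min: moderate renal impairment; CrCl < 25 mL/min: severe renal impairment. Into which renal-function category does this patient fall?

moderate renal impairment

SCr = 129 / 88.4 = 1.459 mg/dL
CrCl = (140 − 42) × 47.3 / (72 × 1.459) × 0.85 = 4635.4 / 105.05 × 0.85 ≈ 37.5 mL/min
38 mL/min falls in the 'moderate renal impairment' range.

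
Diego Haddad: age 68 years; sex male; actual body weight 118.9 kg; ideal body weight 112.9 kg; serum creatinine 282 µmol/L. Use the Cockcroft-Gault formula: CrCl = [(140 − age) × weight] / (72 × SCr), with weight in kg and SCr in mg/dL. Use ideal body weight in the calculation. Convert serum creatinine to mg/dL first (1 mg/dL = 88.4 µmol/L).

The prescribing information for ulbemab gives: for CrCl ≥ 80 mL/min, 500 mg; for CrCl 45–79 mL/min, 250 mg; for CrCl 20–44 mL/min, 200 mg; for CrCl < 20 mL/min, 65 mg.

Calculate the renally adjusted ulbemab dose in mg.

200 mg

SCr = 282 / 88.4 = 3.19 mg/dL
CrCl = (140 − 68) × 112.9 / (72 × 3.19) = 8128.8 / 229.68 ≈ 35.4 mL/min
CrCl ≈ 35 mL/min → bracket 20–44 mL/min.
Dose for this bracket: 200 mg.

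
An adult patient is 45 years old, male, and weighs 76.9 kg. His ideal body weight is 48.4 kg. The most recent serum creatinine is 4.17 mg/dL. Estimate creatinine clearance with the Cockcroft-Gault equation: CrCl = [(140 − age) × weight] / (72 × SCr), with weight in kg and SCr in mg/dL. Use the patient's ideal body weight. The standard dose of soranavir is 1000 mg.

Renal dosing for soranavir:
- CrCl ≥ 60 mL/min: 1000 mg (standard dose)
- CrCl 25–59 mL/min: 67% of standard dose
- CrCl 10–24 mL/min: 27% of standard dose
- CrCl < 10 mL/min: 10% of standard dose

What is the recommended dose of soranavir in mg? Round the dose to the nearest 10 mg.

CrCl = (140 − 45) × 48.4 / (72 × 4.17) = 4598.0 / 300.24 ≈ 15.3 mL/min
CrCl ≈ 15 mL/min → bracket 10–24 mL/min.
27% of 1000 mg = 270 mg

270 mg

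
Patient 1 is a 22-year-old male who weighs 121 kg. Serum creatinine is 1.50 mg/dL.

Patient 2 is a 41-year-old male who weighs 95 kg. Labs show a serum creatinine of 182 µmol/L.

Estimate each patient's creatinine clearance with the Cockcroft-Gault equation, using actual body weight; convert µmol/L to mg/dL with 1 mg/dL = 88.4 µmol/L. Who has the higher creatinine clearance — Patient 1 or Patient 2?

Patient 1

Patient 1: CrCl = (140 − 22) × 121 / (72 × 1.5) = 14278.0 / 108.00 ≈ 132.2 mL/min
Patient 2: SCr = 182 / 88.4 = 2.059 mg/dL
Patient 2: CrCl = (140 − 41) × 95 / (72 × 2.059) = 9405.0 / 148.25 ≈ 63.4 mL/min
132.2 vs 63.4 mL/min → Patient 1 is higher.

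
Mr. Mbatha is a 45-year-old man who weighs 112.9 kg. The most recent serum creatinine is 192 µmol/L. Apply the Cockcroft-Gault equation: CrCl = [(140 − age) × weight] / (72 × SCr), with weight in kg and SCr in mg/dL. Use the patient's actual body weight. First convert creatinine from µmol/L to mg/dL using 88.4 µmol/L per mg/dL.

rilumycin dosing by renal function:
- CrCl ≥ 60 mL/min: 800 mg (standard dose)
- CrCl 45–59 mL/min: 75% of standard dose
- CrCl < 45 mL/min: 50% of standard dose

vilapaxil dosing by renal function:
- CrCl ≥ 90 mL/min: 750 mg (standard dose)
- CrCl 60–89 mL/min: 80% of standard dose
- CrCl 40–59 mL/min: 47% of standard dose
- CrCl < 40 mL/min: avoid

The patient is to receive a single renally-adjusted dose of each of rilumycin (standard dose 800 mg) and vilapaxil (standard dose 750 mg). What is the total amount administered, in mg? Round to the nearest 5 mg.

SCr = 192 / 88.4 = 2.172 mg/dL
CrCl = (140 − 45) × 112.9 / (72 × 2.172) = 10725.5 / 156.38 ≈ 68.6 mL/min
CrCl ≈ 69 mL/min.
rilumycin: ≥ 60 mL/min → 100% of 800 mg = 800 mg.
vilapaxil: 60–89 mL/min → 80% of 750 mg = 600 mg.
Total = 800 + 600 = 1400 mg.

1400 mg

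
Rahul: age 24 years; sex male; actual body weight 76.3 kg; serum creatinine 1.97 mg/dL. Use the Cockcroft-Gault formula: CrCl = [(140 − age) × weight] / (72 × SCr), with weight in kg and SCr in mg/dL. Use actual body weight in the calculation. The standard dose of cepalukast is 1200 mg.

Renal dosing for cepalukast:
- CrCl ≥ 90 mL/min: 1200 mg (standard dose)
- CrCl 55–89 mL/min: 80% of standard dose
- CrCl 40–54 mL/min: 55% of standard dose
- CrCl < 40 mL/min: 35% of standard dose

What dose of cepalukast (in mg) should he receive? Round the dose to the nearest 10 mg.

960 mg

CrCl = (140 − 24) × 76.3 / (72 × 1.97) = 8850.8 / 141.84 ≈ 62.4 mL/min
CrCl ≈ 62 mL/min → bracket 55–89 mL/min.
80% of 1200 mg = 960 mg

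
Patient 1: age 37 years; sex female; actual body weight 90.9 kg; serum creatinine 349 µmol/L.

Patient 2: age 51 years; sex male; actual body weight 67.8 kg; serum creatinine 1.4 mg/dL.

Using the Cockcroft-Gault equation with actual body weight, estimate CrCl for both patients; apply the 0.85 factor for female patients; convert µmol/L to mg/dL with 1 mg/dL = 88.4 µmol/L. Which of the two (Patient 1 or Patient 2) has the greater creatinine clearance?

Patient 2

Patient 1: SCr = 349 / 88.4 = 3.948 mg/dL
Patient 1: CrCl = (140 − 37) × 90.9 / (72 × 3.948) × 0.85 = 9362.7 / 284.26 × 0.85 ≈ 28.0 mL/min
Patient 2: CrCl = (140 − 51) × 67.8 / (72 × 1.4) = 6034.2 / 100.80 ≈ 59.9 mL/min
28.0 vs 59.9 mL/min → Patient 2 is higher.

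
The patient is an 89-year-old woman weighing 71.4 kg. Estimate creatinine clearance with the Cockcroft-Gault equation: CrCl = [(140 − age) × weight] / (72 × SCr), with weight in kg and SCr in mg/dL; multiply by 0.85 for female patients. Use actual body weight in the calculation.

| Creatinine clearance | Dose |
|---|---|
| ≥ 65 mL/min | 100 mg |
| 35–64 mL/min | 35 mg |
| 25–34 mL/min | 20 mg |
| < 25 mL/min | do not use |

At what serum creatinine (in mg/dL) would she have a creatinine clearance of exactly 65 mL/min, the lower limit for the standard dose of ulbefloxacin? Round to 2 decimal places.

Standard dose requires CrCl ≥ 65 mL/min.
Set (140 − 89) × 71.4 × 0.85 / (72 × SCr) = 65
SCr = (140 − 89) × 71.4 × 0.85 / (72 × 65) = 0.661 mg/dL

0.66 mg/dL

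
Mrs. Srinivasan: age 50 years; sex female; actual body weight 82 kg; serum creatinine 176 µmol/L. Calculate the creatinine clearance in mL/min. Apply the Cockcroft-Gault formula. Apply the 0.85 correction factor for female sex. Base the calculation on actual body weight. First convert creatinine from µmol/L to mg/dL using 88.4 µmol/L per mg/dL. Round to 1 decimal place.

43.8 mL/min

SCr = 176 / 88.4 = 1.991 mg/dL
CrCl = (140 − 50) × 82 / (72 × 1.991) × 0.85 = 7380.0 / 143.35 × 0.85 ≈ 43.8 mL/min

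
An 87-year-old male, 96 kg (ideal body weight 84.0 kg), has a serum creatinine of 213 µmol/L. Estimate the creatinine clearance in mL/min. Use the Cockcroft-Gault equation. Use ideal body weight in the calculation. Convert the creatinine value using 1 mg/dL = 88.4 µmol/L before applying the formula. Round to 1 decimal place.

25.7 mL/min

SCr = 213 / 88.4 = 2.41 mg/dL
CrCl = (140 − 87) × 84 / (72 × 2.41) = 4452.0 / 173.52 ≈ 25.7 mL/min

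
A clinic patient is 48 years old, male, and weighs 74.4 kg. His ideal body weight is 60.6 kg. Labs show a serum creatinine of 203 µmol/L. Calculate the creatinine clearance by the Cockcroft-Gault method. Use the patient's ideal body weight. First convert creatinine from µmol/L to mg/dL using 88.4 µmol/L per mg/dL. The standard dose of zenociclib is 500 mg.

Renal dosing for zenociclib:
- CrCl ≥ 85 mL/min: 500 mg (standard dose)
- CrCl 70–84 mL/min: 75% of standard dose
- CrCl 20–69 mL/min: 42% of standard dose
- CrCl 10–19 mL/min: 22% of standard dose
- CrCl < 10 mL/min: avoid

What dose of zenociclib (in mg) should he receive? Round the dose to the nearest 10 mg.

SCr = 203 / 88.4 = 2.296 mg/dL
CrCl = (140 − 48) × 60.6 / (72 × 2.296) = 5575.2 / 165.31 ≈ 33.7 mL/min
CrCl ≈ 34 mL/min → bracket 20–69 mL/min.
42% of 500 mg = 210 mg

210 mg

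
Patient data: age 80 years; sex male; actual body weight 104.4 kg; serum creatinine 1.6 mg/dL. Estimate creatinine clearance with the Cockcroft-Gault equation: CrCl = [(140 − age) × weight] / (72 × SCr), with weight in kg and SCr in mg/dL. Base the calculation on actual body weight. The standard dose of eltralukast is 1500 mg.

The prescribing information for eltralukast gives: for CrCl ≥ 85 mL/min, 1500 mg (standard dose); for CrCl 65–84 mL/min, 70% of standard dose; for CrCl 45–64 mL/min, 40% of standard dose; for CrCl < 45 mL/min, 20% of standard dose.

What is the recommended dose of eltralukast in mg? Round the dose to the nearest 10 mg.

600 mg

CrCl = (140 − 80) × 104.4 / (72 × 1.6) = 6264.0 / 115.20 ≈ 54.4 mL/min
CrCl ≈ 54 mL/min → bracket 45–64 mL/min.
40% of 1500 mg = 600 mg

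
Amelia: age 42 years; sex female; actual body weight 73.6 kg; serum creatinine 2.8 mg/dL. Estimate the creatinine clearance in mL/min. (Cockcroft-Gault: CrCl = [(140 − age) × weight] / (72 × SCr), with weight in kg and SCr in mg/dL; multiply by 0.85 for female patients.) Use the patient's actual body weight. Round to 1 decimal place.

30.4 mL/min

CrCl = (140 − 42) × 73.6 / (72 × 2.8) × 0.85 = 7212.8 / 201.60 × 0.85 ≈ 30.4 mL/min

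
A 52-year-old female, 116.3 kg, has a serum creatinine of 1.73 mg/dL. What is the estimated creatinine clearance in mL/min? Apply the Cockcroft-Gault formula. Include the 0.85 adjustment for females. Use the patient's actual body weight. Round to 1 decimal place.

69.8 mL/min

CrCl = (140 − 52) × 116.3 / (72 × 1.73) × 0.85 = 10234.4 / 124.56 × 0.85 ≈ 69.8 mL/min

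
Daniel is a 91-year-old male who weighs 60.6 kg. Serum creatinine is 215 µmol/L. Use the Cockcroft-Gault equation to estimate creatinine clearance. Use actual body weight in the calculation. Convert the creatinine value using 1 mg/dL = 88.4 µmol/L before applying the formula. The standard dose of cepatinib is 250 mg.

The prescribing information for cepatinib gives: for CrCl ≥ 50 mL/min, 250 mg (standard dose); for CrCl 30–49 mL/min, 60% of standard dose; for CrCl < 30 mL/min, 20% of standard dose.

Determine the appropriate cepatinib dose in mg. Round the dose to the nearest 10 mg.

SCr = 215 / 88.4 = 2.432 mg/dL
CrCl = (140 − 91) × 60.6 / (72 × 2.432) = 2969.4 / 175.10 ≈ 17.0 mL/min
CrCl ≈ 17 mL/min → bracket < 30 mL/min.
20% of 250 mg = 50 mg

50 mg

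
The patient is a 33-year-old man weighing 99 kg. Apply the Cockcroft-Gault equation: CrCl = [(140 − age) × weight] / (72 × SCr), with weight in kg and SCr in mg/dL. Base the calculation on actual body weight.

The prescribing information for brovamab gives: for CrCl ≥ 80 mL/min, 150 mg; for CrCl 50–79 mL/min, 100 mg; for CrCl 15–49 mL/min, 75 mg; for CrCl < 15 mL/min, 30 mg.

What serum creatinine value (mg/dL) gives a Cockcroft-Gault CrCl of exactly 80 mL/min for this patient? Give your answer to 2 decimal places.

Standard dose requires CrCl ≥ 80 mL/min.
Set (140 − 33) × 99 / (72 × SCr) = 80
SCr = (140 − 33) × 99 / (72 × 80) = 1.839 mg/dL

1.84 mg/dL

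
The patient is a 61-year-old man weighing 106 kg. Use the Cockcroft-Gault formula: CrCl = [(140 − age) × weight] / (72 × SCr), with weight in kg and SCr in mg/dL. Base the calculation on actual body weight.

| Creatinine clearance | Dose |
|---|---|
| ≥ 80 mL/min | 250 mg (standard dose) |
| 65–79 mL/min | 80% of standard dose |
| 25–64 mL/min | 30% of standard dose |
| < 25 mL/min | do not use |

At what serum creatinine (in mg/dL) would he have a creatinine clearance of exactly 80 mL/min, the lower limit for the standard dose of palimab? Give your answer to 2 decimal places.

1.45 mg/dL

Standard dose requires CrCl ≥ 80 mL/min.
Set (140 − 61) × 106 / (72 × SCr) = 80
SCr = (140 − 61) × 106 / (72 × 80) = 1.454 mg/dL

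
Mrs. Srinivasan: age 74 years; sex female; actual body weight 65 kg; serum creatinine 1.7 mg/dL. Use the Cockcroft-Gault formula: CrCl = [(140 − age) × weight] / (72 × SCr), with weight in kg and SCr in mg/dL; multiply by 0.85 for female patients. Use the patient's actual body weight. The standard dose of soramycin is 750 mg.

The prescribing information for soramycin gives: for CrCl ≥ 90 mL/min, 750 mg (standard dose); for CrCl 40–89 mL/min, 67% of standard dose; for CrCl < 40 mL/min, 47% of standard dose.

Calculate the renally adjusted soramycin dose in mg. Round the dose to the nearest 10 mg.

CrCl = (140 − 74) × 65 / (72 × 1.7) × 0.85 = 4290.0 / 122.40 × 0.85 ≈ 29.8 mL/min
CrCl ≈ 30 mL/min → bracket < 40 mL/min.
47% of 750 mg = 352.5 mg → 350 mg

350 mg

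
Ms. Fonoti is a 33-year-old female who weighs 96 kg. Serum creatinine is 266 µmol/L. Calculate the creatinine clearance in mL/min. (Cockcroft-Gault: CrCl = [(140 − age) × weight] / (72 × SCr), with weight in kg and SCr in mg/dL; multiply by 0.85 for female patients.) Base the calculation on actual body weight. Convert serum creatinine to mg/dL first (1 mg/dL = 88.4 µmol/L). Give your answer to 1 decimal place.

SCr = 266 / 88.4 = 3.009 mg/dL
CrCl = (140 − 33) × 96 / (72 × 3.009) × 0.85 = 10272.0 / 216.65 × 0.85 ≈ 40.3 mL/min

40.3 mL/min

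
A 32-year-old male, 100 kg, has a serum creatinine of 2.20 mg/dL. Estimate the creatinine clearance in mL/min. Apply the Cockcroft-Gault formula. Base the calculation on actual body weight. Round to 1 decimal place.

68.2 mL/min

CrCl = (140 − 32) × 100 / (72 × 2.2) = 10800.0 / 158.40 ≈ 68.2 mL/min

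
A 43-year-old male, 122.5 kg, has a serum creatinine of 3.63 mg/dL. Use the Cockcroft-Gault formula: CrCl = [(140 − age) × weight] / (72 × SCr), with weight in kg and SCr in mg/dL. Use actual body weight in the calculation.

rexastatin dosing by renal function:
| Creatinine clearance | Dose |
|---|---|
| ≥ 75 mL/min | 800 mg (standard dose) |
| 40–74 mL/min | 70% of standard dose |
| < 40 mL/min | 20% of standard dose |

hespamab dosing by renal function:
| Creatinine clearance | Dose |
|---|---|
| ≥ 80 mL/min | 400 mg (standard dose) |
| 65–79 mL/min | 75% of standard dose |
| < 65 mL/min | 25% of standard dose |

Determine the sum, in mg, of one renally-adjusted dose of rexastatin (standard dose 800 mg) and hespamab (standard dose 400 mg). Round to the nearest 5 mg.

CrCl = (140 − 43) × 122.5 / (72 × 3.63) = 11882.5 / 261.36 ≈ 45.5 mL/min
CrCl ≈ 45 mL/min.
rexastatin: 40–74 mL/min → 70% of 800 mg = 560 mg.
hespamab: < 65 mL/min → 25% of 400 mg = 100 mg.
Total = 560 + 100 = 660 mg.

660 mg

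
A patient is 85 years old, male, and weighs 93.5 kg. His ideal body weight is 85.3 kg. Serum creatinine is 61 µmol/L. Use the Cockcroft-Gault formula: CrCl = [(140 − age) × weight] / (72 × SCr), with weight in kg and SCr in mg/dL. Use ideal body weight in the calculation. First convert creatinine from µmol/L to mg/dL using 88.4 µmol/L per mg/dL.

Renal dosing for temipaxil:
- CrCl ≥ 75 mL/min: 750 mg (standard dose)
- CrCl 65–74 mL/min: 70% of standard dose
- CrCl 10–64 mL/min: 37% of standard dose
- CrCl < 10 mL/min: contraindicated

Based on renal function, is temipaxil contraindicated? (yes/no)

no

SCr = 61 / 88.4 = 0.69 mg/dL
CrCl = (140 − 85) × 85.3 / (72 × 0.69) = 4691.5 / 49.68 ≈ 94.4 mL/min
CrCl ≈ 94 mL/min, which is ≥ 10 mL/min.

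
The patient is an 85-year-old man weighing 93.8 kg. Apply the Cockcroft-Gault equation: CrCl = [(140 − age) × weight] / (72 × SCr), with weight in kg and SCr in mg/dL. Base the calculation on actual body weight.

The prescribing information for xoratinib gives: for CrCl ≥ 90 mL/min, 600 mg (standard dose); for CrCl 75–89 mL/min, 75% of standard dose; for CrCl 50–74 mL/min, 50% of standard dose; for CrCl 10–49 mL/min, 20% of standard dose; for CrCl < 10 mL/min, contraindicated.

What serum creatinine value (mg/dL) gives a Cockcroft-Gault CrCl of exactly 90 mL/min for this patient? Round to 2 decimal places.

0.80 mg/dL

Standard dose requires CrCl ≥ 90 mL/min.
Set (140 − 85) × 93.8 / (72 × SCr) = 90
SCr = (140 − 85) × 93.8 / (72 × 90) = 0.796 mg/dL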